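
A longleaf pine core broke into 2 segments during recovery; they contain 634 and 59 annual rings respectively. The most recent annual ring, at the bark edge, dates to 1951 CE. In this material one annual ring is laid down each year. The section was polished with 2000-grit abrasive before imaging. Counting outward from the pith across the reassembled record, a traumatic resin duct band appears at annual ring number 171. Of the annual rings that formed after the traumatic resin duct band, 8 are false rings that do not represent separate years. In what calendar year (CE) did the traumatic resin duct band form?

1437 CE

Total annual rings = 634 + 59 = 693.
Between annual ring 171 and the bark edge there are 693 − 171 = 522 annual rings.
Excluding 8 false annual rings: 522 − 8 = 514.
1951 − 514 = 1437 CE.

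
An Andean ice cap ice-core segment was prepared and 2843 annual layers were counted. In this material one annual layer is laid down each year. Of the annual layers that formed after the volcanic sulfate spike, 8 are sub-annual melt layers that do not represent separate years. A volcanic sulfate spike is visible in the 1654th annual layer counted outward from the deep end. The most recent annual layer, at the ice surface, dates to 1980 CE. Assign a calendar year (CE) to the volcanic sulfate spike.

The volcanic sulfate spike sits at annual layer 1654 from the deep end, so 2843 − 1654 = 1189 annual layers formed after it.
Removing the 8 false annual layers leaves 1189 − 8 = 1181 true annual layers beyond the volcanic sulfate spike.
1980 − 1181 = 799 CE.

799 CE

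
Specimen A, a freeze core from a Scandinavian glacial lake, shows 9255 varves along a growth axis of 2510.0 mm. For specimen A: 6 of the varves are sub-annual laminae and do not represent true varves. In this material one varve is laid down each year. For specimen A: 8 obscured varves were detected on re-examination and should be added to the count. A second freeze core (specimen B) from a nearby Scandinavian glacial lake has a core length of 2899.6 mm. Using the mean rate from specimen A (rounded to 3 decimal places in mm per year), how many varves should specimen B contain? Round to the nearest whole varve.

Specimen A: true varve count = 9255 − 6 + 8 = 9257.
A: Mean rate = 2510.0 mm / 9257 years ≈ 0.271 mm/year.
Specimen B: 2899.6 mm / 0.271 mm per year = 10699.63 years ≈ 10700 varves.

10700 varves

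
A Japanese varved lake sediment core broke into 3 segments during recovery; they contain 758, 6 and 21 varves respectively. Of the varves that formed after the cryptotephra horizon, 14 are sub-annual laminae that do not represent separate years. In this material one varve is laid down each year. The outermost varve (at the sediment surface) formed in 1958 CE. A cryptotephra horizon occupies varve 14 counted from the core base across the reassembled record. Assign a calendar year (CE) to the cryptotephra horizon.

Total varves = 758 + 6 + 21 = 785.
Between varve 14 and the sediment surface there are 785 − 14 = 771 varves.
771 − 14 false = 757 true varves after the cryptotephra horizon.
Counting back 757 years from 1958 CE places the cryptotephra horizon in 1958 − 757 = 1201 CE.

1201 CE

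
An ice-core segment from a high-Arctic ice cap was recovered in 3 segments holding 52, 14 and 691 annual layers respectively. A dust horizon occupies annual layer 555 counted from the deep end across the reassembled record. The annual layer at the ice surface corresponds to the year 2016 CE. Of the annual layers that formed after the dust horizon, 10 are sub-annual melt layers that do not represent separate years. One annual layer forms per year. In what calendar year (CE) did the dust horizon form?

1824 CE

Total annual layers = 52 + 14 + 691 = 757.
757 − 555 = 202 annual layers lie beyond the dust horizon toward the ice surface.
Excluding 10 false annual layers: 202 − 10 = 192.
2016 − 192 = 1824 CE.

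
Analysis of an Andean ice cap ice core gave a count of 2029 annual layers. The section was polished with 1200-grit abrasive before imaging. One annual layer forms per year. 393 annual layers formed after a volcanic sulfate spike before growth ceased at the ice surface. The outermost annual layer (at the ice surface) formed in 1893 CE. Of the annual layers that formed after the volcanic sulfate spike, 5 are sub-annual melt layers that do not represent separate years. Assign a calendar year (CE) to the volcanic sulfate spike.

There are 393 annual layers younger than the volcanic sulfate spike.
Excluding 5 false annual layers: 393 − 5 = 388.
Counting back 388 years from 1893 CE places the volcanic sulfate spike in 1893 − 388 = 1505 CE.

1505 CE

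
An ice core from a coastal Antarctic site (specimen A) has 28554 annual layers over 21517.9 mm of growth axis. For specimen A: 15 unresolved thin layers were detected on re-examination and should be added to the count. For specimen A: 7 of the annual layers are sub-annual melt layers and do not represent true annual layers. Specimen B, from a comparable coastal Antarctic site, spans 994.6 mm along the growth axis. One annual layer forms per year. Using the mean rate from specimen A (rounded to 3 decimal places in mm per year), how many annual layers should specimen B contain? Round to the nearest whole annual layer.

1321 annual layers

Specimen A: correcting the raw count gives 28554 − 7 + 15 = 28562 true annual layers.
A: Extension rate ≈ 21517.9 / 28562 = 0.753 mm/year.
B spans 994.6 / 0.753 = 1320.85 years ≈ 1321 annual layers.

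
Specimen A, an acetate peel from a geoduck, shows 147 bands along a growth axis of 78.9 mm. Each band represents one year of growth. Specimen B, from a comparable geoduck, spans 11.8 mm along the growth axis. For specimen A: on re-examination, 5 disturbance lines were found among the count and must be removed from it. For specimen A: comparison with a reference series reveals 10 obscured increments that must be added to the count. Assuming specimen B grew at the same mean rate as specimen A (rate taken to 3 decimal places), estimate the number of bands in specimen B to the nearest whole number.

Specimen A: adjusted count: 147 − 5 + 10 = 152 bands.
A: 78.9 mm over 152 years gives 78.9 / 152 ≈ 0.519 mm per year.
Specimen B: 11.8 mm / 0.519 mm per year = 22.74 years ≈ 23 bands.

23 bands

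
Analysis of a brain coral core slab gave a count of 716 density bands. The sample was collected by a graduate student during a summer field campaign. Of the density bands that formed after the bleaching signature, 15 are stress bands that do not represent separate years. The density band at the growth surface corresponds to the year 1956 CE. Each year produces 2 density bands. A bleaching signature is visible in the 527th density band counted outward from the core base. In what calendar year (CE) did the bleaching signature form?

1869 CE

716 − 527 = 189 density bands lie beyond the bleaching signature toward the growth surface.
Removing the 15 false density bands leaves 189 − 15 = 174 true density bands beyond the bleaching signature.
With 2 density bands per year, 174 / 2 = 87 years.
The density band at the growth surface is 1956 CE, so the bleaching signature dates to 1956 − 87 = 1869 CE.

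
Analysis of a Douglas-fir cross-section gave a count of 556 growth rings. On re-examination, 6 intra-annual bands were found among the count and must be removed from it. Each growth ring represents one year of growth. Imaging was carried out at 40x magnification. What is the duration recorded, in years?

Adjusted count: 556 − 6 = 550 growth rings.
One growth ring per year makes the duration 550 years.

550 years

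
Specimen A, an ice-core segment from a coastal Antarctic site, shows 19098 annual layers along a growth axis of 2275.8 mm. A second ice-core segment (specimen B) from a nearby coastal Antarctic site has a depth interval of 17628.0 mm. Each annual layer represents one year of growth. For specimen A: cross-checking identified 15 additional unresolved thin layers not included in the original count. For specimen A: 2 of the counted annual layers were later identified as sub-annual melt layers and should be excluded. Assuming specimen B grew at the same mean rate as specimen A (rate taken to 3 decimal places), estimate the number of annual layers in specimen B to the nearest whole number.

148134 annual layers

Specimen A: after corrections the count is 19098 − 2 + 15 = 19111 annual layers.
A: Extension rate ≈ 2275.8 / 19111 = 0.119 mm/yr.
B spans 17628.0 / 0.119 = 148134.45 years ≈ 148134 annual layers.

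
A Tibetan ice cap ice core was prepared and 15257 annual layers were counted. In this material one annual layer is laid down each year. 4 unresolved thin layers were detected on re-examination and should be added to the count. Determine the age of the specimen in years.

After corrections the count is 15257 + 4 = 15261 annual layers.
At one annual layer per year, that is 15261 years.

15261 yr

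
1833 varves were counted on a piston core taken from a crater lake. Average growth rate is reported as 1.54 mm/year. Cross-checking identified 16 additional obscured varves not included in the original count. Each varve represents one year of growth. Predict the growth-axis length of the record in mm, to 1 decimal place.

True varve count = 1833 + 16 = 1849.
Predicted length = 1.54 mm/year × 1849 years = 2847.5 mm.

2847.5 mm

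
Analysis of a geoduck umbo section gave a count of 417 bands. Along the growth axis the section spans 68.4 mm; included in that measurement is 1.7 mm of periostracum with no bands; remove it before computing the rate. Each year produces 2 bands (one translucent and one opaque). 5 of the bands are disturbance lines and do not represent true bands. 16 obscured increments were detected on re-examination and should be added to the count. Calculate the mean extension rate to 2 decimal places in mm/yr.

0.31 mm/yr

Adjusted count: 417 − 5 + 16 = 428 bands.
With 2 bands per year, 428 / 2 = 214 years.
Net length = 68.4 − 1.7 = 66.7 mm.
Mean rate = 66.7 mm / 214 years ≈ 0.31 mm/yr.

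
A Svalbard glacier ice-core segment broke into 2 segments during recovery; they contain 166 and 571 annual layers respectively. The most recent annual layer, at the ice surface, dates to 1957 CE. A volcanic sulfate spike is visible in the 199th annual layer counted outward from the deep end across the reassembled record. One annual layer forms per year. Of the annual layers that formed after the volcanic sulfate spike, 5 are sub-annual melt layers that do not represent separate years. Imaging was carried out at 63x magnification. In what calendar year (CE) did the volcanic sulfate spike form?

1424 CE

Total annual layers = 166 + 571 = 737.
737 − 199 = 538 annual layers lie beyond the volcanic sulfate spike toward the ice surface.
Excluding 5 false annual layers: 538 − 5 = 533.
1957 − 533 = 1424 CE.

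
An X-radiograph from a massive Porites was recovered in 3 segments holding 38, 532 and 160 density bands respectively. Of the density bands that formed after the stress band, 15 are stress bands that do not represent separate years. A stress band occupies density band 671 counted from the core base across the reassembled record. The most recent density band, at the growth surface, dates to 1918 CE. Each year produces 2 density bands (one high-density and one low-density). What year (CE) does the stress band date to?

1896 CE

Total density bands = 38 + 532 + 160 = 730.
Between density band 671 and the growth surface there are 730 − 671 = 59 density bands.
Removing the 15 false density bands leaves 59 − 15 = 44 true density bands beyond the stress band.
Dividing by 2 density bands per year: 44 / 2 = 22 years.
Counting back 22 years from 1918 CE places the stress band in 1918 − 22 = 1896 CE.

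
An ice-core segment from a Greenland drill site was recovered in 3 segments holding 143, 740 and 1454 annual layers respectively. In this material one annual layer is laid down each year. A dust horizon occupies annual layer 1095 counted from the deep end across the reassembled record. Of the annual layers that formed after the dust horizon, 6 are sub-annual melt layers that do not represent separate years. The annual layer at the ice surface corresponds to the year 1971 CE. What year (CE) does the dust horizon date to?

Total annual layers = 143 + 740 + 1454 = 2337.
The dust horizon sits at annual layer 1095 from the deep end, so 2337 − 1095 = 1242 annual layers formed after it.
1242 − 6 false = 1236 true annual layers after the dust horizon.
1971 − 1236 = 735 CE.

735 CE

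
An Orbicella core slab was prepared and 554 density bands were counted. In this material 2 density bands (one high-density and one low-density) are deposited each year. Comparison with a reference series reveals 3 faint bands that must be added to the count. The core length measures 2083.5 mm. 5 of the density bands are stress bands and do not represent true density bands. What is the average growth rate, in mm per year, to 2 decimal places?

7.55 mm per year

After corrections the count is 554 − 5 + 3 = 552 density bands.
With 2 density bands per year, 552 / 2 = 276 years.
2083.5 mm over 276 years gives 2083.5 / 276 ≈ 7.55 mm per year.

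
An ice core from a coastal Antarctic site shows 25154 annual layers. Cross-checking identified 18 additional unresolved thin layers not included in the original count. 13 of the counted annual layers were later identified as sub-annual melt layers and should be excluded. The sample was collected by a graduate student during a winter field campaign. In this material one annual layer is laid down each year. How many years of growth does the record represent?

True annual layer count = 25154 − 13 + 18 = 25159.
With a one-to-one annual layer periodicity this is 25159 years.

25159 years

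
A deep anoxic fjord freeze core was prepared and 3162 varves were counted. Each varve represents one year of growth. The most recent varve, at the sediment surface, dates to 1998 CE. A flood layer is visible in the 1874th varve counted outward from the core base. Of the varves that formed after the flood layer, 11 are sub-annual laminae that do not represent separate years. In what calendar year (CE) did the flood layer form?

721 CE

Between varve 1874 and the sediment surface there are 3162 − 1874 = 1288 varves.
Excluding 11 false varves: 1288 − 11 = 1277.
1998 − 1277 = 721 CE.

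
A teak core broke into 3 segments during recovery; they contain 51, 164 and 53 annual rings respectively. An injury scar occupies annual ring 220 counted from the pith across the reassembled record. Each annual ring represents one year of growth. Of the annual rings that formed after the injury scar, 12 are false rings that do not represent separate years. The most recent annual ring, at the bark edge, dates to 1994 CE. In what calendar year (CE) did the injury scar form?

Total annual rings = 51 + 164 + 53 = 268.
268 − 220 = 48 annual rings lie beyond the injury scar toward the bark edge.
48 − 12 false = 36 true annual rings after the injury scar.
The annual ring at the bark edge is 1994 CE, so the injury scar dates to 1994 − 36 = 1958 CE.

1958 CE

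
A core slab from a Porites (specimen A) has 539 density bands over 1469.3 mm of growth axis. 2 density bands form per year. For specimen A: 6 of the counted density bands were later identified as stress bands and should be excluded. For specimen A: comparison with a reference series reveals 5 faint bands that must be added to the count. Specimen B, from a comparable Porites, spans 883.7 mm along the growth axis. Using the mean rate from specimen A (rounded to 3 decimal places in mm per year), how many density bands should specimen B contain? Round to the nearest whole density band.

Specimen A: adjusted count: 539 − 6 + 5 = 538 density bands.
Specimen A: dividing by 2 density bands per year: 538 / 2 = 269 years.
A: Extension rate ≈ 1469.3 / 269 = 5.462 mm/year.
For B, 883.7 / 5.462 = 161.79 years; at 2 density bands per year that is 161.79 × 2 ≈ 324 density bands.

324 density bands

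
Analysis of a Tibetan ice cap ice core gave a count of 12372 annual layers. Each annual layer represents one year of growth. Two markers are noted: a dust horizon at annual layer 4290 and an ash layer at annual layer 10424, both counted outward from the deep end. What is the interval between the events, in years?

10424 − 4290 = 6134 annual layers lie between the two events.
That is 6134 years at one annual layer per year.

6134 yr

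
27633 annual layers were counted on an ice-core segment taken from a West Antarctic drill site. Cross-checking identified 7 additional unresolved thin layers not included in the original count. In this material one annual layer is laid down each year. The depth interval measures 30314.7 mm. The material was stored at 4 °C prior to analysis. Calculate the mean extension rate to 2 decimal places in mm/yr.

1.10 mm/yr

Adjusted count: 27633 + 7 = 27640 annual layers.
30314.7 mm over 27640 years gives 30314.7 / 27640 ≈ 1.10 mm/yr.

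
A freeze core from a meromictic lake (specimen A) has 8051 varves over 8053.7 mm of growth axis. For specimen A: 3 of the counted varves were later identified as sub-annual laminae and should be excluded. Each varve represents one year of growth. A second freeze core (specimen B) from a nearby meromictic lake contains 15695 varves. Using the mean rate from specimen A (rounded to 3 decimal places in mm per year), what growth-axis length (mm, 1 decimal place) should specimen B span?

15710.7 mm

Specimen A: after corrections the count is 8051 − 3 = 8048 varves.
A: Mean rate = 8053.7 mm / 8048 years ≈ 1.001 mm per year.
B's length ≈ 1.001 × 15695 = 15710.7 mm.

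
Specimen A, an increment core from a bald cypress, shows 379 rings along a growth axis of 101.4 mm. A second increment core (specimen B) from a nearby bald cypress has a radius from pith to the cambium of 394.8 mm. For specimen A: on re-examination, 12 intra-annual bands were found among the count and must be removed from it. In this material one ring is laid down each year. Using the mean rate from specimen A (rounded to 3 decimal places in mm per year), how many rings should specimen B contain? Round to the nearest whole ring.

Specimen A: true ring count = 379 − 12 = 367.
A: Extension rate ≈ 101.4 / 367 = 0.276 mm per year.
B spans 394.8 / 0.276 = 1430.43 years ≈ 1430 rings.

1430 rings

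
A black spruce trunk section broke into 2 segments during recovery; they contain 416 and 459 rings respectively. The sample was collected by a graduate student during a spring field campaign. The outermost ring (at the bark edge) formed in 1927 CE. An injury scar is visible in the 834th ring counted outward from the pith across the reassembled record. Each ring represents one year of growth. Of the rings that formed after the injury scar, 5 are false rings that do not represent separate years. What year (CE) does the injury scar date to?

1891 CE

Total rings = 416 + 459 = 875.
The injury scar sits at ring 834 from the pith, so 875 − 834 = 41 rings formed after it.
41 − 5 false = 36 true rings after the injury scar.
1927 − 36 = 1891 CE.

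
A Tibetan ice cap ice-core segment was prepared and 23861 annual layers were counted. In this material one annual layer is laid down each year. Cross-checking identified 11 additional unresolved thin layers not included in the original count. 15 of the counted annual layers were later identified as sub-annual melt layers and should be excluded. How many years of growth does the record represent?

23857 yr

After corrections the count is 23861 − 15 + 11 = 23857 annual layers.
One annual layer per year makes the duration 23857 years.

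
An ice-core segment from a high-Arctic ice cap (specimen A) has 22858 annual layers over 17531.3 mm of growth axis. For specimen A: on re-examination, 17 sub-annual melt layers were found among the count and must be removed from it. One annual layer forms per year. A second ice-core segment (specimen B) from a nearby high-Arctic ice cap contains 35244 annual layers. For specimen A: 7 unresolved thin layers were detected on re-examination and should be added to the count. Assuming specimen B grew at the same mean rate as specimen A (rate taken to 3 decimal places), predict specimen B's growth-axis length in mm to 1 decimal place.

27032.1 mm

Specimen A: adjusted count: 22858 − 17 + 7 = 22848 annual layers.
A: Mean rate = 17531.3 mm / 22848 years ≈ 0.767 mm per year.
B's length ≈ 0.767 × 35244 = 27032.1 mm.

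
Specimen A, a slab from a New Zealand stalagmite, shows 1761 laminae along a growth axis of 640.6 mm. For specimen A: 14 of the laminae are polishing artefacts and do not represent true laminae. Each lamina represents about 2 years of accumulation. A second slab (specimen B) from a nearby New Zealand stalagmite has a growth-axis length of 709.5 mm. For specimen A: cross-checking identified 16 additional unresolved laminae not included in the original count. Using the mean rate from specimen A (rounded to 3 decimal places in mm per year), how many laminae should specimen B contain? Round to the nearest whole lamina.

1949 laminae

Specimen A: after corrections the count is 1761 − 14 + 16 = 1763 laminae.
Specimen A: 1763 laminae at 2 years each span 1763 × 2 = 3526 years.
A: Mean rate = 640.6 mm / 3526 years ≈ 0.182 mm/year.
B spans 709.5 / 0.182 = 3898.35 years; at 2 years per lamina that is 3898.35 / 2 ≈ 1949 laminae.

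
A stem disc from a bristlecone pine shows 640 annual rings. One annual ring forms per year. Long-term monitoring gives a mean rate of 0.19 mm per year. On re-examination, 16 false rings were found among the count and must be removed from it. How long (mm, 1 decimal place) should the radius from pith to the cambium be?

118.6 mm

After corrections the count is 640 − 16 = 624 annual rings.
624 years at 0.19 mm/year gives 0.19 × 624 = 118.6 mm.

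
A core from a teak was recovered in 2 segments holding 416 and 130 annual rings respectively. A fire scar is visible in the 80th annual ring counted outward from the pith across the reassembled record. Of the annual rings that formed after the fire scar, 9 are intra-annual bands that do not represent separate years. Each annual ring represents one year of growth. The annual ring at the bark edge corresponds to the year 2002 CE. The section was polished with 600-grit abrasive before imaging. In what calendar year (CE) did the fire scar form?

Total annual rings = 416 + 130 = 546.
The fire scar sits at annual ring 80 from the pith, so 546 − 80 = 466 annual rings formed after it.
466 − 9 false = 457 true annual rings after the fire scar.
2002 − 457 = 1545 CE.

1545 CE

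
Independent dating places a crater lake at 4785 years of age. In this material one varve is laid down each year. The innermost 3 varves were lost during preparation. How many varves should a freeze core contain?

At one varve per year, 4785 years correspond to 4785 varves.
Less the 3 uncaptured varves: 4785 − 3 = 4782.

4782 varves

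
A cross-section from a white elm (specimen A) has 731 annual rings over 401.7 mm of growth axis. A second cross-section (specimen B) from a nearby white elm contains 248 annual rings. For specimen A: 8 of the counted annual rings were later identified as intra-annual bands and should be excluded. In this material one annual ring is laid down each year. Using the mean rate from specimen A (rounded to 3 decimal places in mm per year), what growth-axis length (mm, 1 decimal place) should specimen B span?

137.9 mm

Specimen A: true annual ring count = 731 − 8 = 723.
A: Mean rate = 401.7 mm / 723 years ≈ 0.556 mm/year.
Length of B = 0.556 × 248 = 137.9 mm.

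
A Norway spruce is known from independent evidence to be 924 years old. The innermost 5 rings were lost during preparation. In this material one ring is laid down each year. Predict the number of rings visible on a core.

One ring per year gives 924 rings over 924 years.
924 − 5 missed = 919 rings expected in the prepared section.

919 rings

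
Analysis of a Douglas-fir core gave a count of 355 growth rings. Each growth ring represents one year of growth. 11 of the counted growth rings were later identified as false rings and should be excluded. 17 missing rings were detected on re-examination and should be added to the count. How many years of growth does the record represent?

361 years

Correcting the raw count gives 355 − 11 + 17 = 361 true growth rings.
One growth ring per year makes the duration 361 years.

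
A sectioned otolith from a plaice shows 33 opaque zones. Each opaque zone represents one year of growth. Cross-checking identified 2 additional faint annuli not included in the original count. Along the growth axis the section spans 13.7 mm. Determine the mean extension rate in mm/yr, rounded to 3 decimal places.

0.391 mm/yr

Adjusted count: 33 + 2 = 35 opaque zones.
Mean rate = 13.7 mm / 35 years ≈ 0.391 mm/yr.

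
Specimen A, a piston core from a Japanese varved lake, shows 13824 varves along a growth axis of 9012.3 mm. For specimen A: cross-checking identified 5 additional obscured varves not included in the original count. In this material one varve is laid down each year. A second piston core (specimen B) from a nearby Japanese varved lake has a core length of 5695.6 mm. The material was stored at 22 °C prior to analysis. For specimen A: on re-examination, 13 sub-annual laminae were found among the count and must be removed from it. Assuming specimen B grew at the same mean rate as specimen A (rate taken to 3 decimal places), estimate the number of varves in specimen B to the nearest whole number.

8736 varves

Specimen A: true varve count = 13824 − 13 + 5 = 13816.
A: Mean rate = 9012.3 mm / 13816 years ≈ 0.652 mm/year.
For B, 5695.6 / 0.652 = 8735.58 years ≈ 8736 varves.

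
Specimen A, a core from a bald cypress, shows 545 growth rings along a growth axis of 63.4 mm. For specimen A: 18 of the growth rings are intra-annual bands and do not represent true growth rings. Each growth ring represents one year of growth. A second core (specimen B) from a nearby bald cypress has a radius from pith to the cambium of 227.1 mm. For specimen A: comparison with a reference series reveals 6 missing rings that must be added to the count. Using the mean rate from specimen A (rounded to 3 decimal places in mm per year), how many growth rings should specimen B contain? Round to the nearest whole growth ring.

1908 growth rings

Specimen A: true growth ring count = 545 − 18 + 6 = 533.
A: Extension rate ≈ 63.4 / 533 = 0.119 mm/yr.
For B, 227.1 / 0.119 = 1908.40 years ≈ 1908 growth rings.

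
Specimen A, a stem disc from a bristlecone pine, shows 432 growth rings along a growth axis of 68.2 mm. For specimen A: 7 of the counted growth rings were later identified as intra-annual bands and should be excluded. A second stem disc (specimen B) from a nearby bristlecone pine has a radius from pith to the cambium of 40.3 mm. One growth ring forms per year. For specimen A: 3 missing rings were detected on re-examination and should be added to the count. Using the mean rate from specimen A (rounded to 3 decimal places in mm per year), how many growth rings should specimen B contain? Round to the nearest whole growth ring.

Specimen A: adjusted count: 432 − 7 + 3 = 428 growth rings.
A: Mean rate = 68.2 mm / 428 years ≈ 0.159 mm/year.
B spans 40.3 / 0.159 = 253.46 years ≈ 253 growth rings.

253 growth rings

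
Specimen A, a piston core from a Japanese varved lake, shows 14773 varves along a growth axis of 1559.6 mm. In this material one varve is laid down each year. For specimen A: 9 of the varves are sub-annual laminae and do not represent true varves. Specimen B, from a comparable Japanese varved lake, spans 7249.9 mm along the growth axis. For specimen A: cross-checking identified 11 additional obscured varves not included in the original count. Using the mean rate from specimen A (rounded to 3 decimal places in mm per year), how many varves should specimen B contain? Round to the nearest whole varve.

Specimen A: adjusted count: 14773 − 9 + 11 = 14775 varves.
A: 1559.6 mm over 14775 years gives 1559.6 / 14775 ≈ 0.106 mm per year.
B spans 7249.9 / 0.106 = 68395.28 years ≈ 68395 varves.

68395 varves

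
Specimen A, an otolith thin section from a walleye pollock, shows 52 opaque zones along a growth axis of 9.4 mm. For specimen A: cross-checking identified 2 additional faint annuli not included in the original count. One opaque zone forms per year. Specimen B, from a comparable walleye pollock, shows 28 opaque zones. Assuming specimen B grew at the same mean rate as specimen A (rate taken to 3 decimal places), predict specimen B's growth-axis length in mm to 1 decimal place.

Specimen A: adjusted count: 52 + 2 = 54 opaque zones.
A: Mean rate = 9.4 mm / 54 years ≈ 0.174 mm/year.
Length of B = 0.174 × 28 = 4.9 mm.

4.9 mm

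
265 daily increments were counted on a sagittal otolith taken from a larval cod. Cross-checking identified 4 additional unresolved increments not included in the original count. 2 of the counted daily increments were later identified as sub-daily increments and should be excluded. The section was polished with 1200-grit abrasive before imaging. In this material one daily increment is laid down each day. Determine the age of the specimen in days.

267 days

Adjusted count: 265 − 2 + 4 = 267 daily increments.
At one daily increment per day, that is 267 days.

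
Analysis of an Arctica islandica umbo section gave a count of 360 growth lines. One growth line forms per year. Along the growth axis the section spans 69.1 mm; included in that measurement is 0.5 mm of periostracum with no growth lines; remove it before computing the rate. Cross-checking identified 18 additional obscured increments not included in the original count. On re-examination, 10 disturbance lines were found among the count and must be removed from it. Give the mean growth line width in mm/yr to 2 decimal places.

True growth line count = 360 − 10 + 18 = 368.
The growth record spans 69.1 − 0.5 = 68.6 mm.
Extension rate ≈ 68.6 / 368 = 0.19 mm/yr.

0.19 mm/yr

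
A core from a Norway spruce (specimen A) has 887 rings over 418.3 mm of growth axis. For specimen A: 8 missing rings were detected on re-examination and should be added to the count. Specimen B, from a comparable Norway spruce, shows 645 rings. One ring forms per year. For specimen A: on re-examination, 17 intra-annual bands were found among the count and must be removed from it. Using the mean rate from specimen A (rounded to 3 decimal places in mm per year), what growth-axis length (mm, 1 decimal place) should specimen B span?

307.0 mm

Specimen A: adjusted count: 887 − 17 + 8 = 878 rings.
A: Extension rate ≈ 418.3 / 878 = 0.476 mm/year.
Length of B = 0.476 × 645 = 307.0 mm.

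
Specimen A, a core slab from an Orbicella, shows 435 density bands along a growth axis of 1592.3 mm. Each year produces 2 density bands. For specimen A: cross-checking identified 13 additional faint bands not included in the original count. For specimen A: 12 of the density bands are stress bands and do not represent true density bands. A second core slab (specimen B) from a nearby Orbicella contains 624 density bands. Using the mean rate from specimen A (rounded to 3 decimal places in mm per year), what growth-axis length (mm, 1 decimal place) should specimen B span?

2278.8 mm

Specimen A: after corrections the count is 435 − 12 + 13 = 436 density bands.
Specimen A: 436 density bands at 2 per year is 436 / 2 = 218 years.
A: Extension rate ≈ 1592.3 / 218 = 7.304 mm per year.
Specimen B: with 2 density bands per year, 624 / 2 = 312 years. B's length ≈ 7.304 × 312 = 2278.8 mm.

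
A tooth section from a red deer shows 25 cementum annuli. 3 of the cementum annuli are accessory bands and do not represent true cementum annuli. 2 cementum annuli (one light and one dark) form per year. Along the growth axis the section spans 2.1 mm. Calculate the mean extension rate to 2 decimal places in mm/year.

0.19 mm/year

Adjusted count: 25 − 3 = 22 cementum annuli.
22 cementum annuli at 2 per year is 22 / 2 = 11 years.
2.1 mm over 11 years gives 2.1 / 11 ≈ 0.19 mm/year.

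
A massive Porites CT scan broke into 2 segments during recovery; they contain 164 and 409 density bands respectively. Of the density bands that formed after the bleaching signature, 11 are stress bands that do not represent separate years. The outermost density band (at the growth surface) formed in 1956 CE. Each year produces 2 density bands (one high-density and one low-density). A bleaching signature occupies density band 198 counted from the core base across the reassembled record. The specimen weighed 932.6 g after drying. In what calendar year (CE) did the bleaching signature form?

1774 CE

Total density bands = 164 + 409 = 573.
Between density band 198 and the growth surface there are 573 − 198 = 375 density bands.
375 − 11 false = 364 true density bands after the bleaching signature.
With 2 density bands per year, 364 / 2 = 182 years.
The density band at the growth surface is 1956 CE, so the bleaching signature dates to 1956 − 182 = 1774 CE.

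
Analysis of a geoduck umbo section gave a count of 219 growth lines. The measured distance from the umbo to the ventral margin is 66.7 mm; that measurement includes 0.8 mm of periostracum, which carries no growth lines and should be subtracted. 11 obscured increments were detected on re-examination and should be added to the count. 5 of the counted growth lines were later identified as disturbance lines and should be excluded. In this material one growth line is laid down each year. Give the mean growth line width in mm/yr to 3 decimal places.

0.293 mm/yr

After corrections the count is 219 − 5 + 11 = 225 growth lines.
The growth record spans 66.7 − 0.8 = 65.9 mm.
Extension rate ≈ 65.9 / 225 = 0.293 mm/yr.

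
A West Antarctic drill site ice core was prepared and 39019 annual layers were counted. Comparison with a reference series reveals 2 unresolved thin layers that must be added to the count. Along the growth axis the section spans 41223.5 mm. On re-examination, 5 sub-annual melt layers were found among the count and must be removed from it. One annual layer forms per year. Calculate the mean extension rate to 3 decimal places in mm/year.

1.057 mm/year

Correcting the raw count gives 39019 − 5 + 2 = 39016 true annual layers.
Extension rate ≈ 41223.5 / 39016 = 1.057 mm/year.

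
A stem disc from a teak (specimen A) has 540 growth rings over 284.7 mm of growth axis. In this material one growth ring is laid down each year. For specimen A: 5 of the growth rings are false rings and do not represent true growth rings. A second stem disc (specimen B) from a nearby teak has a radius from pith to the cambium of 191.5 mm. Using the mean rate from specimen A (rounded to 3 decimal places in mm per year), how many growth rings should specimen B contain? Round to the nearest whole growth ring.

Specimen A: true growth ring count = 540 − 5 = 535.
A: 284.7 mm over 535 years gives 284.7 / 535 ≈ 0.532 mm/year.
For B, 191.5 / 0.532 = 359.96 years ≈ 360 growth rings.

360 growth rings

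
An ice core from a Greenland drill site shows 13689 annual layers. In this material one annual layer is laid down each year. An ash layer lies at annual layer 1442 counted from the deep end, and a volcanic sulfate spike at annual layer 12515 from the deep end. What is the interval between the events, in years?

11073 yr

Separation: 12515 − 1442 = 11073 annual layers.
One annual layer per year makes the interval 11073 years.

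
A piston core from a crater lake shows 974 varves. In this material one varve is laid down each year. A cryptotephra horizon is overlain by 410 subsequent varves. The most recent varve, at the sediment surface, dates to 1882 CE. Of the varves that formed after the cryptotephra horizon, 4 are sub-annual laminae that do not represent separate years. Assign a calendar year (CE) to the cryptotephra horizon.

1476 CE

410 varves formed after the cryptotephra horizon.
Excluding 4 false varves: 410 − 4 = 406.
Counting back 406 years from 1882 CE places the cryptotephra horizon in 1882 − 406 = 1476 CE.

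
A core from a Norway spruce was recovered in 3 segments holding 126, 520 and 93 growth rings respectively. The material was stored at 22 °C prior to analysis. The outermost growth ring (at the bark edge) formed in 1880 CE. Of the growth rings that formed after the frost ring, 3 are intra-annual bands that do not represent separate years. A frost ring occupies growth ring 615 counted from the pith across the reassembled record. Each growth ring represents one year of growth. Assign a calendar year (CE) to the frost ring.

Total growth rings = 126 + 520 + 93 = 739.
The frost ring sits at growth ring 615 from the pith, so 739 − 615 = 124 growth rings formed after it.
124 − 3 false = 121 true growth rings after the frost ring.
The growth ring at the bark edge is 1880 CE, so the frost ring dates to 1880 − 121 = 1759 CE.

1759 CE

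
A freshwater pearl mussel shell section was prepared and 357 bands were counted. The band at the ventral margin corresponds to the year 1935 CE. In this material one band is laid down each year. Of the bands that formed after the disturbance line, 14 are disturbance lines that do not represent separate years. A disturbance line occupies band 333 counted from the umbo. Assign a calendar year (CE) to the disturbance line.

Between band 333 and the ventral margin there are 357 − 333 = 24 bands.
Excluding 14 false bands: 24 − 14 = 10.
Counting back 10 years from 1935 CE places the disturbance line in 1935 − 10 = 1925 CE.

1925 CE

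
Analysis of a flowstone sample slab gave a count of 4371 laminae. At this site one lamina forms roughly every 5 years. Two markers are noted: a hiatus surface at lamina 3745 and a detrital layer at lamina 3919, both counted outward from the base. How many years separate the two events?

870 years

The two markers are separated by 3919 − 3745 = 174 laminae.
At 5 years per lamina, 174 × 5 = 870 years.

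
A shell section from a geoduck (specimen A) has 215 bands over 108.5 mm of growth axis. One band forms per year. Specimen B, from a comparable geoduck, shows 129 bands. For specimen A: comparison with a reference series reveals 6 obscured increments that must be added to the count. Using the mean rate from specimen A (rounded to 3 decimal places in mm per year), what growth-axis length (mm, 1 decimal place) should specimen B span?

Specimen A: adjusted count: 215 + 6 = 221 bands.
A: Extension rate ≈ 108.5 / 221 = 0.491 mm/year.
For B, 0.491 mm/year × 129 years = 63.3 mm.

63.3 mm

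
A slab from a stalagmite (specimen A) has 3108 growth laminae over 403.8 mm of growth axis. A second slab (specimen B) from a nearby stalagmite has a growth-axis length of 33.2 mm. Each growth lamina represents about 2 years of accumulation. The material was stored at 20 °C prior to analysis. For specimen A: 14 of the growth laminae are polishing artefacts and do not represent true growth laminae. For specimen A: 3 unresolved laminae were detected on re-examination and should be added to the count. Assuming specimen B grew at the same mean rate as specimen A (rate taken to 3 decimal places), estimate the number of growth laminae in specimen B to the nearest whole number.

Specimen A: true growth lamina count = 3108 − 14 + 3 = 3097.
Specimen A: 3097 growth laminae at 2 years each span 3097 × 2 = 6194 years.
A: Mean rate = 403.8 mm / 6194 years ≈ 0.065 mm/yr.
B spans 33.2 / 0.065 = 510.77 years; at 2 years per growth lamina that is 510.77 / 2 ≈ 255 growth laminae.

255 growth laminae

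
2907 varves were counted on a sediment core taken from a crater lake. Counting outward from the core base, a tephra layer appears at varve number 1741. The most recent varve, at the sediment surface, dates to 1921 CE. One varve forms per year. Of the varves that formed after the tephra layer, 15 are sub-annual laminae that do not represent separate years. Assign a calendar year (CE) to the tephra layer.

2907 − 1741 = 1166 varves lie beyond the tephra layer toward the sediment surface.
Removing the 15 false varves leaves 1166 − 15 = 1151 true varves beyond the tephra layer.
Counting back 1151 years from 1921 CE places the tephra layer in 1921 − 1151 = 770 CE.

770 CE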